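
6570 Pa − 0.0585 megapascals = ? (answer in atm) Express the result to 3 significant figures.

6570 Pa = 0.0648409 atm and 0.0585 MPa = 0.577350 atm.
0.0648409 − 0.577350 ≈ -0.513 atm.

-0.513 atm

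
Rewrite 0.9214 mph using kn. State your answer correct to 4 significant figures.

0.8007 knots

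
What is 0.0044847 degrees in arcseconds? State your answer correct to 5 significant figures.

16.145 arcsec

1 degree = 3600.00 arcsec.
So 0.0044847 × 3600.00 ≈ 16.145 arcsec.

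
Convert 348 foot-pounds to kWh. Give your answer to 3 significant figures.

0.000131 kWh

1 foot-pound = 3.76616 × 10^-7 kilowatt-hours.
Then 348 × 3.76616 × 10^-7 ≈ 0.000131 kWh.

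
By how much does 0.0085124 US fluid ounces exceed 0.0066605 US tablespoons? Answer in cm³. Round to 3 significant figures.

0.153 cm³

0.0085124 US fl oz = 0.251742 cm³ and 0.0066605 US tbsp = 0.0984872 cm³.
0.251742 − 0.0984872 ≈ 0.153 cm³.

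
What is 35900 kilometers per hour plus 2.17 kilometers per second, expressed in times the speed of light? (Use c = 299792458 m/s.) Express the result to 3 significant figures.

4.05 × 10^-5 times the speed of light

35900 km/h = 3.32638 × 10^-5 c and 2.17 km/s = 7.23834 × 10^-6 c.
3.32638 × 10^-5 + 7.23834 × 10^-6 ≈ 4.05 × 10^-5 c.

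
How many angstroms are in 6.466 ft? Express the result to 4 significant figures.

1 ft = 3.04800e+9 Å.
6.466 × 3.04800e+9 ≈ 1.971e+10 Å.

1.971e+10 Å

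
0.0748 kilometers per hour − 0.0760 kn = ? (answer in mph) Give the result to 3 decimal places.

0.0748 km/h = 0.0464786 mph and 0.0760 kn = 0.0874592 mph.
0.0464786 − 0.0874592 ≈ -0.041 mph.

-0.041 miles per hour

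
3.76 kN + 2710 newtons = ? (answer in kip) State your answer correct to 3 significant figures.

1.45 kip

3.76 kN = 0.845282 kip and 2710 N = 0.609232 kip.
0.845282 + 0.609232 ≈ 1.45 kip.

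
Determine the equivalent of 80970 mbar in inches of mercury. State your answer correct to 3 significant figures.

1 mbar = 0.0295300 inches of mercury.
Thus 80970 × 0.0295300 ≈ 2390 inHg.

2390 inHg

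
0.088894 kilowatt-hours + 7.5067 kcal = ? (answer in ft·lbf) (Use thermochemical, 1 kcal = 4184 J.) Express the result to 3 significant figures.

259000 ft·lbf

0.088894 kWh = 236033 ft·lbf and 7.5067 kcal = 23165.4 ft·lbf.
236033 + 23165.4 ≈ 259000 ft·lbf.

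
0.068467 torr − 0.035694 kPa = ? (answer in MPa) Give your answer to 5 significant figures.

-2.6566 × 10^-5 megapascals

0.068467 torr = 9.12818 × 10^-6 MPa and 0.035694 kPa = 3.56940 × 10^-5 MPa.
9.12818 × 10^-6 − 3.56940 × 10^-5 ≈ -2.6566 × 10^-5 MPa.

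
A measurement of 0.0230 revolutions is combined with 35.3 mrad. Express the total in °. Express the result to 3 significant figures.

10.3 °

0.0230 rev = 8.28000 ° and 35.3 mrad = 2.02254 °.
8.28000 + 2.02254 ≈ 10.3 °.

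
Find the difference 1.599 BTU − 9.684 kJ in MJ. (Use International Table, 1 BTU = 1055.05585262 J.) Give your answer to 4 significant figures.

1.599 BTU = 0.00168703 MJ and 9.684 kJ = 0.00968400 MJ.
0.00168703 − 0.00968400 ≈ -0.007997 MJ.

-0.007997 MJ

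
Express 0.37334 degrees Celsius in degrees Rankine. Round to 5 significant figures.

°R = (°C + 273.15) × 9/5.
Applying the formula gives 492.34 °R.

492.34 °R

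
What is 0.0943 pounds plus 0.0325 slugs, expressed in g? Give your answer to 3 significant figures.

517 g

0.0943 lb = 42.7738 g and 0.0325 slug = 474.302 g.
42.7738 + 474.302 ≈ 517 g.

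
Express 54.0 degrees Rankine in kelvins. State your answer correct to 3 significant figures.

°R = K × 9/5.
Applying the formula gives 30.0 K.

30.0 K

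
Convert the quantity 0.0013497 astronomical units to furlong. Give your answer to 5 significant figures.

1 astronomical unit = 7.43646 × 10^8 furlongs.
0.0013497 × 7.43646 × 10^8 ≈ 1.0037 × 10^6 furlong.

1.0037 × 10^6 furlong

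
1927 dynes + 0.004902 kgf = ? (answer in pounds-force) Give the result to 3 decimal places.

1927 dyn = 0.00433207 lbf and 0.004902 kgf = 0.0108071 lbf.
0.00433207 + 0.0108071 ≈ 0.015 lbf.

0.015 lbf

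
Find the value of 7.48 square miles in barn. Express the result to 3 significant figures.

1.94e+35 barn

1 mi² = 2.58999e+34 barn.
So 7.48 × 2.58999e+34 ≈ 1.94e+35 barn.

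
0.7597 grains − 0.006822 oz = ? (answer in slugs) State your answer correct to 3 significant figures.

-9.88 × 10^-6 slug

0.7597 gr = 3.37317 × 10^-6 slug and 0.006822 oz = 1.32521 × 10^-5 slug.
3.37317 × 10^-6 − 1.32521 × 10^-5 ≈ -9.88 × 10^-6 slug.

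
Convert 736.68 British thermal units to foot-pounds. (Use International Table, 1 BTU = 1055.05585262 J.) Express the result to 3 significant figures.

573000 ft·lbf

1 BTU = 778.169 foot-pounds.
Then 736.68 × 778.169 ≈ 573000 ft·lbf.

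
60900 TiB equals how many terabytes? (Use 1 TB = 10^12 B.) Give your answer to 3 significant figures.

67000 TB

1 TiB = 1.09951 terabytes.
Thus 60900 × 1.09951 ≈ 67000 TB.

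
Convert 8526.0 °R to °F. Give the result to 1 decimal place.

8066.3 °F

°R = °F + 459.67.
Applying the formula gives 8066.3 °F.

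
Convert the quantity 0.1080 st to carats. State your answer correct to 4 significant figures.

3429 carats

1 st = 31751.5 carats.
Thus 0.1080 × 31751.5 ≈ 3429 ct.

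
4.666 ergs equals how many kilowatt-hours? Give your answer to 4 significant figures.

1 erg = 2.77778 × 10^-14 kilowatt-hours.
Then 4.666 × 2.77778 × 10^-14 ≈ 1.296 × 10^-13 kWh.

1.296 × 10^-13 kWh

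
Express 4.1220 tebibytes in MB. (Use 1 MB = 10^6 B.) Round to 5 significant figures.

4.5322 × 10^6 MB

1 tebibyte = 1.09951 × 10^6 megabytes.
So 4.1220 × 1.09951 × 10^6 ≈ 4.5322 × 10^6 MB.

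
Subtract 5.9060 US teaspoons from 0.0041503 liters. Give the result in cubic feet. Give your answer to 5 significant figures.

-0.00088145 ft³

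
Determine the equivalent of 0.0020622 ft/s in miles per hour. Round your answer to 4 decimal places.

1 ft/s = 0.681818 miles per hour.
Then 0.0020622 × 0.681818 ≈ 0.0014 mph.

0.0014 mph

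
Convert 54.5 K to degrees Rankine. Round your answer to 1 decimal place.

98.1 °R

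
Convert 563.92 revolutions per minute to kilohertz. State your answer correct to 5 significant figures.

1 rpm = 1.66667e-5 kHz.
Then 563.92 × 1.66667e-5 ≈ 0.0093987 kHz.

0.0093987 kilohertz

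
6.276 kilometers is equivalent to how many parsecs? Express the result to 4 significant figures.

2.034e-13 parsecs

1 km = 3.24078e-14 pc.
So 6.276 × 3.24078e-14 ≈ 2.034e-13 pc.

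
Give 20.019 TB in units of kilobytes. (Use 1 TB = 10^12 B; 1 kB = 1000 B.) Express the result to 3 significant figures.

2.00 × 10^10 kilobytes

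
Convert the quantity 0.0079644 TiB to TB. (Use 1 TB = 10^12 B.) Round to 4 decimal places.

0.0088 TB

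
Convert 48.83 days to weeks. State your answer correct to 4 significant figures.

1 d = 0.142857 wk.
Then 48.83 × 0.142857 ≈ 6.976 wk.

6.976 wk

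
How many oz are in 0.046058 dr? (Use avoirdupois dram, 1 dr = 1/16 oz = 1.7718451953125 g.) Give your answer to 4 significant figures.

0.002879 oz

1 dr = 0.0625000 ounces.
Then 0.046058 × 0.0625000 ≈ 0.002879 oz.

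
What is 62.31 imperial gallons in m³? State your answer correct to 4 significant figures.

0.2833 m³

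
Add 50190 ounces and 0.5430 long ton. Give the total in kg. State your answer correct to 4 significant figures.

50190 oz = 1422.86 kg and 0.5430 long ton = 551.713 kg.
1422.86 + 551.713 ≈ 1975 kg.

1975 kg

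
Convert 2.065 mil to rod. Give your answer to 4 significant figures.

1.043e-5 rod

1 mil = 5.05051e-6 rod.
2.065 × 5.05051e-6 ≈ 1.043e-5 rod.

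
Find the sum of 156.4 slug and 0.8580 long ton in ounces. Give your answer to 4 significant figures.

156.4 slug = 80512.3 oz and 0.8580 long ton = 30750.7 oz.
80512.3 + 30750.7 ≈ 111300 oz.

111300 ounces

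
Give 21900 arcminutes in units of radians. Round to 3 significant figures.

6.37 rad

1 arcmin = 0.000290888 rad.
Then 21900 × 0.000290888 ≈ 6.37 rad.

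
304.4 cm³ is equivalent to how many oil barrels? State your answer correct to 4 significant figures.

0.001915 oil barrels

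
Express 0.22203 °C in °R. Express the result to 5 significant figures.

492.07 °R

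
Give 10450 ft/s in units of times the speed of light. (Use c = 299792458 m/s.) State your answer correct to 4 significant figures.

1 foot per second = 1.01670 × 10^-9 times the speed of light.
Then 10450 × 1.01670 × 10^-9 ≈ 1.062 × 10^-5 c.

1.062 × 10^-5 times the speed of light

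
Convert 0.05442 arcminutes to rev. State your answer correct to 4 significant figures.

2.519 × 10^-6 rev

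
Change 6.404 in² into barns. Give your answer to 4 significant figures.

1 in² = 6.45160e+24 barn.
Then 6.404 × 6.45160e+24 ≈ 4.132e+25 barn.

4.132e+25 barn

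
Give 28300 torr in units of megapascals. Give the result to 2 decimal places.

3.77 MPa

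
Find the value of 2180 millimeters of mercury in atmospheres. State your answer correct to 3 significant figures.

2.87 atm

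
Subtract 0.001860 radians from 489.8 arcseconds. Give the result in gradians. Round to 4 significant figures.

0.03276 grad

489.8 arcsec = 0.151173 grad and 0.001860 rad = 0.118411 grad.
0.151173 − 0.118411 ≈ 0.03276 grad.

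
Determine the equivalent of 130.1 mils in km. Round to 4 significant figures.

3.305 × 10^-6 kilometers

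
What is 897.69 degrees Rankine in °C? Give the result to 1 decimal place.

°R = (°C + 273.15) × 9/5.
Applying the formula gives 225.6 °C.

225.6 °C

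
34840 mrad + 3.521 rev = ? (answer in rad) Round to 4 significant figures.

56.96 radians

34840 mrad = 34.8400 rad and 3.521 rev = 22.1231 rad.
34.8400 + 22.1231 ≈ 56.96 rad.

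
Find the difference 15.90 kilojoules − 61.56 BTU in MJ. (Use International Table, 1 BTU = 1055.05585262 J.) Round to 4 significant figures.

15.90 kJ = 0.0159000 MJ and 61.56 BTU = 0.0649492 MJ.
0.0159000 − 0.0649492 ≈ -0.04905 MJ.

-0.04905 MJ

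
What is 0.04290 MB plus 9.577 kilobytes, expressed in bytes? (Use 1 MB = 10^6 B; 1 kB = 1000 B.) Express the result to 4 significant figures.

52480 bytes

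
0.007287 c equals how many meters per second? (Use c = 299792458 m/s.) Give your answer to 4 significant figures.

1 speed of light = 2.99792 × 10^8 m/s.
Then 0.007287 × 2.99792 × 10^8 ≈ 2.185 × 10^6 m/s.

2.185 × 10^6 m/s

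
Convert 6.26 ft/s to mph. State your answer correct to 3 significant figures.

1 foot per second = 0.681818 mph.
Thus 6.26 × 0.681818 ≈ 4.27 mph.

4.27 mph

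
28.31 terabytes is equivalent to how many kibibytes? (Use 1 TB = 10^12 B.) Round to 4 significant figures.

1 terabyte = 9.765625e+8 kibibytes.
28.31 × 9.765625e+8 ≈ 2.765e+10 KiB.

2.765e+10 KiB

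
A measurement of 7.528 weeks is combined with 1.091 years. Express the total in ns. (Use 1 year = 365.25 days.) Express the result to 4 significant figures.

7.528 wk = 4.55293e+15 ns and 1.091 yr = 3.44293e+16 ns.
4.55293e+15 + 3.44293e+16 ≈ 3.898e+16 ns.

3.898e+16 ns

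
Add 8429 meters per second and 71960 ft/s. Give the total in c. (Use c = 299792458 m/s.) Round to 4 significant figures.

0.0001013 times the speed of light

8429 m/s = 2.81161 × 10^-5 c and 71960 ft/s = 7.31620 × 10^-5 c.
2.81161 × 10^-5 + 7.31620 × 10^-5 ≈ 0.0001013 c.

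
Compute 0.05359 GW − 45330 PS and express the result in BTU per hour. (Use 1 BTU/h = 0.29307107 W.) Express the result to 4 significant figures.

6.910 × 10^7 BTU/h

0.05359 GW = 1.82857 × 10^8 BTU/h and 45330 PS = 1.13761 × 10^8 BTU/h.
1.82857 × 10^8 − 1.13761 × 10^8 ≈ 6.910 × 10^7 BTU/h.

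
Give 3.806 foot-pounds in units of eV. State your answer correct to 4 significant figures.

3.221e+19 eV

1 ft·lbf = 8.46235e+18 eV.
Then 3.806 × 8.46235e+18 ≈ 3.221e+19 eV.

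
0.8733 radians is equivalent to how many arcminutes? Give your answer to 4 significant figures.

1 rad = 3437.75 arcmin.
0.8733 × 3437.75 ≈ 3002 arcmin.

3002 arcmin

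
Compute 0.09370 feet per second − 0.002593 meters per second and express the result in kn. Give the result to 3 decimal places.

0.09370 ft/s = 0.0555157 kn and 0.002593 m/s = 0.00504039 kn.
0.0555157 − 0.00504039 ≈ 0.050 kn.

0.050 kn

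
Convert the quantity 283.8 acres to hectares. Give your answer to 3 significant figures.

1 acre = 0.404686 ha.
So 283.8 × 0.404686 ≈ 115 ha.

115 hectares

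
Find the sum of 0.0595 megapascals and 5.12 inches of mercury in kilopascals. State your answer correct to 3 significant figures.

0.0595 MPa = 59.5000 kPa and 5.12 inHg = 17.3383 kPa.
59.5000 + 17.3383 ≈ 76.8 kPa.

76.8 kPa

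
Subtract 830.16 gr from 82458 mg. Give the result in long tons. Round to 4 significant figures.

2.821 × 10^-5 long tons

82458 mg = 8.11557 × 10^-5 long ton and 830.16 gr = 5.29439 × 10^-5 long ton.
8.11557 × 10^-5 − 5.29439 × 10^-5 ≈ 2.821 × 10^-5 long ton.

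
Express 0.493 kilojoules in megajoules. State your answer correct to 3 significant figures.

0.000493 MJ

1 kilojoule = 0.00100000 megajoules.
Then 0.493 × 0.00100000 ≈ 0.000493 MJ.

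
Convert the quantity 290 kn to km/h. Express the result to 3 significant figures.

1 knot = 1.85200 km/h.
290 × 1.85200 ≈ 537 km/h.

537 kilometers per hour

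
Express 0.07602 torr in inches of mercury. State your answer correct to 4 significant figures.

0.002993 inHg

1 torr = 0.0393701 inHg.
Then 0.07602 × 0.0393701 ≈ 0.002993 inHg.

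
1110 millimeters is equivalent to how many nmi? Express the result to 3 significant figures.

1 millimeter = 5.39957 × 10^-7 nautical miles.
Then 1110 × 5.39957 × 10^-7 ≈ 0.000599 nmi.

0.000599 nmi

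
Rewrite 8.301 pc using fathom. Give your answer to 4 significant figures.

1.401 × 10^17 fathom

1 pc = 1.68727 × 10^16 fathoms.
Thus 8.301 × 1.68727 × 10^16 ≈ 1.401 × 10^17 fathom.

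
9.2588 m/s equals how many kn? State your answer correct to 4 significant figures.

18.00 kn

1 meter per second = 1.94384 kn.
9.2588 × 1.94384 ≈ 18.00 kn.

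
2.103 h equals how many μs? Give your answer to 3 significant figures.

7.57 × 10^9 microseconds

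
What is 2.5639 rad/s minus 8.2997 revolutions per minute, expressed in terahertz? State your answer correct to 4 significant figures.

2.5639 rad/s = 4.08057 × 10^-13 THz and 8.2997 rpm = 1.38328 × 10^-13 THz.
4.08057 × 10^-13 − 1.38328 × 10^-13 ≈ 2.697 × 10^-13 THz.

2.697 × 10^-13 terahertz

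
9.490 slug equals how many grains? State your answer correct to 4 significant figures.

1 slug = 225218 gr.
Thus 9.490 × 225218 ≈ 2.137 × 10^6 gr.

2.137 × 10^6 gr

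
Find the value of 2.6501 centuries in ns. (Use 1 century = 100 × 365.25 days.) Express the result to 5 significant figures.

1 century = 3.15576 × 10^18 ns.
Then 2.6501 × 3.15576 × 10^18 ≈ 8.3631 × 10^18 ns.

8.3631 × 10^18 nanoseconds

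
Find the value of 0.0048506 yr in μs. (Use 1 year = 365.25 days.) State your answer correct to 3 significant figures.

1 yr = 3.15576 × 10^13 microseconds.
Thus 0.0048506 × 3.15576 × 10^13 ≈ 1.53 × 10^11 μs.

1.53 × 10^11 microseconds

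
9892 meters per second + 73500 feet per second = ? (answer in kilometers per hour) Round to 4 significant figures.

9892 m/s = 35611.2 km/h and 73500 ft/s = 80650.1 km/h.
35611.2 + 80650.1 ≈ 116300 km/h.

116300 kilometers per hour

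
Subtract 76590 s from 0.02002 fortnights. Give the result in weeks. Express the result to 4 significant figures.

-0.08660 wk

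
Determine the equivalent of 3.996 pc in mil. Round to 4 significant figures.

1 parsec = 1.21483e+21 mils.
Thus 3.996 × 1.21483e+21 ≈ 4.854e+21 mil.

4.854e+21 mils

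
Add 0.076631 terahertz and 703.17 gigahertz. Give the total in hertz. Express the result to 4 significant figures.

7.798 × 10^11 Hz

0.076631 THz = 7.66310 × 10^10 Hz and 703.17 GHz = 7.03170 × 10^11 Hz.
7.66310 × 10^10 + 7.03170 × 10^11 ≈ 7.798 × 10^11 Hz.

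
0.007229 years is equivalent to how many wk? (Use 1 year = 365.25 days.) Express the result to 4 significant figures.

0.3772 wk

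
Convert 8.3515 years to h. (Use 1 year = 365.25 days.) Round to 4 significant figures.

1 year = 8766.00 hours.
Thus 8.3515 × 8766.00 ≈ 73210 h.

73210 h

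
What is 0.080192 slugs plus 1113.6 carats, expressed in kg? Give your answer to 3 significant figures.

1.39 kg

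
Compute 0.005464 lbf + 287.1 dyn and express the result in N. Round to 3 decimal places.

0.027 newtons

0.005464 lbf = 0.0243051 N and 287.1 dyn = 0.00287100 N.
0.0243051 + 0.00287100 ≈ 0.027 N.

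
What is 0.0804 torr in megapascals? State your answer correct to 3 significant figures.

1.07 × 10^-5 MPa

1 torr = 0.000133322 MPa.
Thus 0.0804 × 0.000133322 ≈ 1.07 × 10^-5 MPa.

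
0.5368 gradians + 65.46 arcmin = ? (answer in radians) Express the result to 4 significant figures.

0.5368 grad = 0.00843203 rad and 65.46 arcmin = 0.0190415 rad.
0.00843203 + 0.0190415 ≈ 0.02747 rad.

0.02747 rad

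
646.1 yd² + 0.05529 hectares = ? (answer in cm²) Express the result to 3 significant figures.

646.1 yd² = 5.40222 × 10^6 cm² and 0.05529 ha = 5.52900 × 10^6 cm².
5.40222 × 10^6 + 5.52900 × 10^6 ≈ 1.09 × 10^7 cm².

1.09 × 10^7 cm²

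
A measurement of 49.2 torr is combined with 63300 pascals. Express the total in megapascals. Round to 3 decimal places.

0.070 MPa

49.2 torr = 0.00655946 MPa and 63300 Pa = 0.0633000 MPa.
0.00655946 + 0.0633000 ≈ 0.070 MPa.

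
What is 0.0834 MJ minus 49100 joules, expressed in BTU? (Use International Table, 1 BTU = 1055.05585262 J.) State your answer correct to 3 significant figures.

0.0834 MJ = 79.0479 BTU and 49100 J = 46.5378 BTU.
79.0479 − 46.5378 ≈ 32.5 BTU.

32.5 British thermal units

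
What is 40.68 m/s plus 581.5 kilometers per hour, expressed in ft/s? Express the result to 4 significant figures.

663.4 ft/s

40.68 m/s = 133.465 ft/s and 581.5 km/h = 529.947 ft/s.
133.465 + 529.947 ≈ 663.4 ft/s.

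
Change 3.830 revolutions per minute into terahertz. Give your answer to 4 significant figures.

6.383 × 10^-14 THz

1 rpm = 1.66667 × 10^-14 THz.
3.830 × 1.66667 × 10^-14 ≈ 6.383 × 10^-14 THz.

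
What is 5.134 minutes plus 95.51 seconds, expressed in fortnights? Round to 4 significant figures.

0.0003336 fortnight

5.134 min = 0.000254663 fortnight and 95.51 s = 7.89600 × 10^-5 fortnight.
0.000254663 + 7.89600 × 10^-5 ≈ 0.0003336 fortnight.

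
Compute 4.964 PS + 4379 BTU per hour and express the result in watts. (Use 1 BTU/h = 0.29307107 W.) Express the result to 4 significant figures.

4934 watts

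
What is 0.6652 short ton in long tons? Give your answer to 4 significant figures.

1 short ton = 0.892857 long ton.
0.6652 × 0.892857 ≈ 0.5939 long ton.

0.5939 long ton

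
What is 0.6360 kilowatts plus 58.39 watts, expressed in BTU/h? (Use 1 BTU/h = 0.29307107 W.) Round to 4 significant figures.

2369 BTU/h

0.6360 kW = 2170.12 BTU/h and 58.39 W = 199.235 BTU/h.
2170.12 + 199.235 ≈ 2369 BTU/h.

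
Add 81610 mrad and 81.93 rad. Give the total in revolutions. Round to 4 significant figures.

26.03 rev

81610 mrad = 12.9886 rev and 81.93 rad = 13.0396 rev.
12.9886 + 13.0396 ≈ 26.03 rev.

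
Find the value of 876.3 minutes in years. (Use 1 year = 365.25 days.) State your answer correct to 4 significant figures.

1 min = 1.90129e-6 yr.
So 876.3 × 1.90129e-6 ≈ 0.001666 yr.

0.001666 years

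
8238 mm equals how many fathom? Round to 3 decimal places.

1 mm = 0.000546807 fathom.
8238 × 0.000546807 ≈ 4.505 fathom.

4.505 fathom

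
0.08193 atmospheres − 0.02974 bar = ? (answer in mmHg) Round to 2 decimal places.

39.96 millimeters of mercury

0.08193 atm = 62.2668 mmHg and 0.02974 bar = 22.3068 mmHg.
62.2668 − 22.3068 ≈ 39.96 mmHg.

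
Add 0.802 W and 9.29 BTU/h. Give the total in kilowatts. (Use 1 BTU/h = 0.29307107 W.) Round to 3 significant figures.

0.802 W = 0.000802000 kW and 9.29 BTU/h = 0.00272263 kW.
0.000802000 + 0.00272263 ≈ 0.00352 kW.

0.00352 kW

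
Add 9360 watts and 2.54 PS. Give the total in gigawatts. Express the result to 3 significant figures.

1.12 × 10^-5 GW

9360 W = 9.36000 × 10^-6 GW and 2.54 PS = 1.86817 × 10^-6 GW.
9.36000 × 10^-6 + 1.86817 × 10^-6 ≈ 1.12 × 10^-5 GW.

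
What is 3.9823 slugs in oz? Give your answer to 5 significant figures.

1 slug = 514.785 oz.
3.9823 × 514.785 ≈ 2050.0 oz.

2050.0 oz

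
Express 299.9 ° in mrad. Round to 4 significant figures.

5234 milliradians

1 ° = 17.4533 mrad.
Then 299.9 × 17.4533 ≈ 5234 mrad.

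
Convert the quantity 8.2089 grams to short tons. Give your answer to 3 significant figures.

9.05e-6 short ton

1 gram = 1.10231e-6 short ton.
So 8.2089 × 1.10231e-6 ≈ 9.05e-6 short ton.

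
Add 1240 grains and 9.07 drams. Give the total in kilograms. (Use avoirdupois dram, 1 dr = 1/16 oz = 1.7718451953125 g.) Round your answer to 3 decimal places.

1240 gr = 0.0803506 kg and 9.07 dr = 0.0160706 kg.
0.0803506 + 0.0160706 ≈ 0.096 kg.

0.096 kilograms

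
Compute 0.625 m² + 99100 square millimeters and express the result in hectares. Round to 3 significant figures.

7.24e-5 ha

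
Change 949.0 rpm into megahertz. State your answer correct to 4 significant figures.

1 revolution per minute = 1.66667e-8 megahertz.
949.0 × 1.66667e-8 ≈ 1.582e-5 MHz.

1.582e-5 MHz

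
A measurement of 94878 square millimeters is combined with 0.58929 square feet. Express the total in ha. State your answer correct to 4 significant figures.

94878 mm² = 9.48780e-6 ha and 0.58929 ft² = 5.47468e-6 ha.
9.48780e-6 + 5.47468e-6 ≈ 1.496e-5 ha.

1.496e-5 hectares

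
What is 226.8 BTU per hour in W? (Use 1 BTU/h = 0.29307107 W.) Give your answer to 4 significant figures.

66.47 W

1 BTU per hour = 0.293071 watts.
Then 226.8 × 0.293071 ≈ 66.47 W.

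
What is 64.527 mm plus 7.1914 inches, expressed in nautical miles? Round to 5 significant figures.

0.00013347 nautical miles

64.527 mm = 3.48418e-5 nmi and 7.1914 in = 9.86294e-5 nmi.
3.48418e-5 + 9.86294e-5 ≈ 0.00013347 nmi.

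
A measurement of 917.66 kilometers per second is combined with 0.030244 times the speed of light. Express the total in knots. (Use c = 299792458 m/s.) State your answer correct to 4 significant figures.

1.941 × 10^7 kn

917.66 km/s = 1.78379 × 10^6 kn and 0.030244 c = 1.76247 × 10^7 kn.
1.78379 × 10^6 + 1.76247 × 10^7 ≈ 1.941 × 10^7 kn.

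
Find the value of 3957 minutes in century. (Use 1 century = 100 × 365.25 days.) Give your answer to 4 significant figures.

7.523 × 10^-5 century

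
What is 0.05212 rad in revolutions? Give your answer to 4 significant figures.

1 rad = 0.159155 revolutions.
So 0.05212 × 0.159155 ≈ 0.008295 rev.

0.008295 rev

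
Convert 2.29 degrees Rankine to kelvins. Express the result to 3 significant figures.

1.27 K

°R = K × 9/5.
Applying the formula gives 1.27 K.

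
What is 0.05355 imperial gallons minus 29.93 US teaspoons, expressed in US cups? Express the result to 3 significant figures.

0.05355 imp gal = 1.02897 US cup and 29.93 US tsp = 0.623542 US cup.
1.02897 − 0.623542 ≈ 0.405 US cup.

0.405 US cup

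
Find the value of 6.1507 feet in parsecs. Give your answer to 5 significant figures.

6.0756 × 10^-17 parsecs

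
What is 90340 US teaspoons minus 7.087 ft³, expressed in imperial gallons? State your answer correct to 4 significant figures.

53.80 imp gal

90340 US tsp = 97.9476 imp gal and 7.087 ft³ = 44.1438 imp gal.
97.9476 − 44.1438 ≈ 53.80 imp gal.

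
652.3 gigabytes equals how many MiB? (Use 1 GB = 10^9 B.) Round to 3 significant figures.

1 GB = 953.674 MiB.
Then 652.3 × 953.674 ≈ 622000 MiB.

622000 MiB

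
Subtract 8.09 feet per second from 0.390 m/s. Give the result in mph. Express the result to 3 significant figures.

-4.64 mph

0.390 m/s = 0.872405 mph and 8.09 ft/s = 5.51591 mph.
0.872405 − 5.51591 ≈ -4.64 mph.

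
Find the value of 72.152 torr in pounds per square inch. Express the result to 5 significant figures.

1 torr = 0.0193368 psi.
Then 72.152 × 0.0193368 ≈ 1.3952 psi.

1.3952 psi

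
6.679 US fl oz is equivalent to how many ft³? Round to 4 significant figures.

1 US fl oz = 0.00104438 ft³.
Then 6.679 × 0.00104438 ≈ 0.006975 ft³.

0.006975 ft³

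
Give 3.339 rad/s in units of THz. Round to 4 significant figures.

5.314 × 10^-13 THz

1 rad/s = 1.59155 × 10^-13 terahertz.
So 3.339 × 1.59155 × 10^-13 ≈ 5.314 × 10^-13 THz.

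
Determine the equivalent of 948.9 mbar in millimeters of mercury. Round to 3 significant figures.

712 mmHg

1 mbar = 0.750062 mmHg.
Then 948.9 × 0.750062 ≈ 712 mmHg.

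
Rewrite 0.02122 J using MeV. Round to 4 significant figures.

1.324e+11 MeV

1 J = 6.24151e+12 MeV.
Then 0.02122 × 6.24151e+12 ≈ 1.324e+11 MeV.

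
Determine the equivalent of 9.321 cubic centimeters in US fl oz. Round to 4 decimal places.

0.3152 US fl oz

1 cm³ = 0.0338140 US fl oz.
Thus 9.321 × 0.0338140 ≈ 0.3152 US fl oz.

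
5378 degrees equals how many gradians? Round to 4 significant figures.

1 ° = 1.11111 gradians.
So 5378 × 1.11111 ≈ 5976 grad.

5976 grad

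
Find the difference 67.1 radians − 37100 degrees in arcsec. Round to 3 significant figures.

67.1 rad = 1.38404e+7 arcsec and 37100 ° = 1.33560e+8 arcsec.
1.38404e+7 − 1.33560e+8 ≈ -1.20e+8 arcsec.

-1.20e+8 arcsec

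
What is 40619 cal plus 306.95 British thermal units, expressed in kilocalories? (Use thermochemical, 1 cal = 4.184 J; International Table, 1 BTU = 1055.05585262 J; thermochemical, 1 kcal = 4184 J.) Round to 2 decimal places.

118.02 kcal

40619 cal = 40.6190 kcal and 306.95 BTU = 77.4019 kcal.
40.6190 + 77.4019 ≈ 118.02 kcal.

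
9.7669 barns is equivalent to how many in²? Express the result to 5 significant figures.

1 barn = 1.55000 × 10^-25 in².
Then 9.7669 × 1.55000 × 10^-25 ≈ 1.5139 × 10^-24 in².

1.5139 × 10^-24 in²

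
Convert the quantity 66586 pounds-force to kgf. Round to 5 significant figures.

30203 kilograms-force

1 pound-force = 0.453592 kgf.
66586 × 0.453592 ≈ 30203 kgf.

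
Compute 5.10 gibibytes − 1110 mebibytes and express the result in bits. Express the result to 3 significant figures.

5.10 GiB = 4.38087 × 10^10 bit and 1110 MiB = 9.31135 × 10^9 bit.
4.38087 × 10^10 − 9.31135 × 10^9 ≈ 3.45 × 10^10 bit.

3.45 × 10^10 bits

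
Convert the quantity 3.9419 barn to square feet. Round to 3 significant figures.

4.24e-27 square feet

1 barn = 1.07639e-27 square feet.
So 3.9419 × 1.07639e-27 ≈ 4.24e-27 ft².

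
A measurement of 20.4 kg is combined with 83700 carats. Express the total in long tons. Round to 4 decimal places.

0.0366 long ton

20.4 kg = 0.0200778 long ton and 83700 ct = 0.0164756 long ton.
0.0200778 + 0.0164756 ≈ 0.0366 long ton.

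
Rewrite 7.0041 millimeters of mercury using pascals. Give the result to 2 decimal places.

1 millimeter of mercury = 133.322 pascals.
Thus 7.0041 × 133.322 ≈ 933.80 Pa.

933.80 pascals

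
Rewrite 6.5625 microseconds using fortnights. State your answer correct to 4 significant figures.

5.425 × 10^-12 fortnight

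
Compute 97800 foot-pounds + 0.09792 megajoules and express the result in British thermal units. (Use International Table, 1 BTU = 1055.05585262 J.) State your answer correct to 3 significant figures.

218 BTU

97800 ft·lbf = 125.680 BTU and 0.09792 MJ = 92.8103 BTU.
125.680 + 92.8103 ≈ 218 BTU.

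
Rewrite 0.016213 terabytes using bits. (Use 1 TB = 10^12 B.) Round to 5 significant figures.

1.2970 × 10^11 bit

1 TB = 8.00000 × 10^12 bit.
0.016213 × 8.00000 × 10^12 ≈ 1.2970 × 10^11 bit.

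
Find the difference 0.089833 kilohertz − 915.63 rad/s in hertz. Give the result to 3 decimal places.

0.089833 kHz = 89.8330 Hz and 915.63 rad/s = 145.727 Hz.
89.8330 − 145.727 ≈ -55.894 Hz.

-55.894 Hz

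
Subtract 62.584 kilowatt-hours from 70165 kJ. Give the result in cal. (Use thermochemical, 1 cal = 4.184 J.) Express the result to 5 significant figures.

-3.7079 × 10^7 cal

70165 kJ = 1.67698 × 10^7 cal and 62.584 kWh = 5.38486 × 10^7 cal.
1.67698 × 10^7 − 5.38486 × 10^7 ≈ -3.7079 × 10^7 cal.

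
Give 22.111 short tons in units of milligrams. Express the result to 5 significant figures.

2.0059 × 10^10 mg

1 short ton = 9.07185 × 10^8 milligrams.
So 22.111 × 9.07185 × 10^8 ≈ 2.0059 × 10^10 mg.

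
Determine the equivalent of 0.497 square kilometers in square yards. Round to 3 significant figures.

594000 square yards

1 square kilometer = 1.19599e+6 yd².
0.497 × 1.19599e+6 ≈ 594000 yd².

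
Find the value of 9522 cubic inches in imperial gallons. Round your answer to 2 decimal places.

1 cubic inch = 0.00360465 imperial gallons.
So 9522 × 0.00360465 ≈ 34.32 imp gal.

34.32 imperial gallons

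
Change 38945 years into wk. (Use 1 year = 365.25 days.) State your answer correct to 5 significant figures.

1 yr = 52.1786 wk.
38945 × 52.1786 ≈ 2.0321e+6 wk.

2.0321e+6 wk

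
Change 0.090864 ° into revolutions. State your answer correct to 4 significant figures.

0.0002524 rev

1 degree = 0.00277778 revolutions.
Then 0.090864 × 0.00277778 ≈ 0.0002524 rev.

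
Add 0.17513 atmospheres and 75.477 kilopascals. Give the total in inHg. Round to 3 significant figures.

27.5 inHg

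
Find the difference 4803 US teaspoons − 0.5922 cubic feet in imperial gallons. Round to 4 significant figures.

1.519 imp gal

4803 US tsp = 5.20747 imp gal and 0.5922 ft³ = 3.68872 imp gal.
5.20747 − 3.68872 ≈ 1.519 imp gal.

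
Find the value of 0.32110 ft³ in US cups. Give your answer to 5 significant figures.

38.432 US cups

1 ft³ = 119.688 US cup.
Then 0.32110 × 119.688 ≈ 38.432 US cup.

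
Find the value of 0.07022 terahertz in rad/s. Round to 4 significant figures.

4.412 × 10^11 rad/s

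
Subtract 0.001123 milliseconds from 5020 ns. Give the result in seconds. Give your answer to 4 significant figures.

3.897e-6 s

5020 ns = 5.02000e-6 s and 0.001123 ms = 1.12300e-6 s.
5.02000e-6 − 1.12300e-6 ≈ 3.897e-6 s.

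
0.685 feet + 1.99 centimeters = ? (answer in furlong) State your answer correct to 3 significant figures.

0.00114 furlong

0.685 ft = 0.00103788 furlong and 1.99 cm = 9.89223e-5 furlong.
0.00103788 + 9.89223e-5 ≈ 0.00114 furlong.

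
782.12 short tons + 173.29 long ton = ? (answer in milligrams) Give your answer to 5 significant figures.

8.8560 × 10^11 milligrams

782.12 short ton = 7.09527 × 10^11 mg and 173.29 long ton = 1.76071 × 10^11 mg.
7.09527 × 10^11 + 1.76071 × 10^11 ≈ 8.8560 × 10^11 mg.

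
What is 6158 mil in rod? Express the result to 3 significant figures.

1 mil = 5.05051 × 10^-6 rods.
Then 6158 × 5.05051 × 10^-6 ≈ 0.0311 rod.

0.0311 rod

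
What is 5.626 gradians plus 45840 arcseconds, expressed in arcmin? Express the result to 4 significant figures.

1068 arcmin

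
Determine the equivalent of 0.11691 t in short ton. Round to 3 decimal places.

0.129 short ton

1 t = 1.10231 short ton.
So 0.11691 × 1.10231 ≈ 0.129 short ton.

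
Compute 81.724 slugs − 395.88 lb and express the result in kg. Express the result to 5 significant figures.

81.724 slug = 1192.67 kg and 395.88 lb = 179.568 kg.
1192.67 − 179.568 ≈ 1013.1 kg.

1013.1 kilograms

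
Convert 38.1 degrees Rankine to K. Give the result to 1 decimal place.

°R = K × 9/5.
Applying the formula gives 21.2 K.

21.2 kelvins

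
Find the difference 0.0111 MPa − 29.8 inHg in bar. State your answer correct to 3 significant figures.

-0.898 bar

0.0111 MPa = 0.111000 bar and 29.8 inHg = 1.00914 bar.
0.111000 − 1.00914 ≈ -0.898 bar.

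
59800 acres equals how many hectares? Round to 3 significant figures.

24200 hectares

1 acre = 0.404686 ha.
59800 × 0.404686 ≈ 24200 ha.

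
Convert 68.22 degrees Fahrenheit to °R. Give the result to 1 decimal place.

°R = °F + 459.67.
Applying the formula gives 527.9 °R.

527.9 °R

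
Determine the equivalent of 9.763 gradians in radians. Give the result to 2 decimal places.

1 gradian = 0.0157080 radians.
9.763 × 0.0157080 ≈ 0.15 rad.

0.15 rad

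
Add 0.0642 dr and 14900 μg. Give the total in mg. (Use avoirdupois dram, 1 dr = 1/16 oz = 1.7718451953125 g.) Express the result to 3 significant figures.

129 milligrams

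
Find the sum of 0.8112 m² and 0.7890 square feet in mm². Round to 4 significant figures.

0.8112 m² = 811200 mm² and 0.7890 ft² = 73300.5 mm².
811200 + 73300.5 ≈ 884500 mm².

884500 square millimeters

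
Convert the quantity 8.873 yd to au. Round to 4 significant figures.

5.424e-11 au

1 yard = 6.11239e-12 astronomical units.
8.873 × 6.11239e-12 ≈ 5.424e-11 au.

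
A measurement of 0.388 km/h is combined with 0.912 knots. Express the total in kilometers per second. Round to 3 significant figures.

0.000577 km/s

0.388 km/h = 0.000107778 km/s and 0.912 kn = 0.000469173 km/s.
0.000107778 + 0.000469173 ≈ 0.000577 km/s.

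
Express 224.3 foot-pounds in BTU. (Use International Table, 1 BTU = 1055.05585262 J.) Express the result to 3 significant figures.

1 ft·lbf = 0.00128507 BTU.
Thus 224.3 × 0.00128507 ≈ 0.288 BTU.

0.288 British thermal units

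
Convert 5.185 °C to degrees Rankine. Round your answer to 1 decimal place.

°R = (°C + 273.15) × 9/5.
Applying the formula gives 501.0 °R.

501.0 °R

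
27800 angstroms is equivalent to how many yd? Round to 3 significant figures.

3.04e-6 yd

1 angstrom = 1.09361e-10 yards.
So 27800 × 1.09361e-10 ≈ 3.04e-6 yd.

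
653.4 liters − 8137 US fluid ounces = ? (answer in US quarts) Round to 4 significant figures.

436.2 US qt

653.4 L = 690.440 US qt and 8137 US fl oz = 254.281 US qt.
690.440 − 254.281 ≈ 436.2 US qt.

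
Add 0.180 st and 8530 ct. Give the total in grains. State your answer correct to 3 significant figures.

44000 gr

0.180 st = 17640.0 gr and 8530 ct = 26327.6 gr.
17640.0 + 26327.6 ≈ 44000 gr.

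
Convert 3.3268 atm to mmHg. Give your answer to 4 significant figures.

2528 mmHg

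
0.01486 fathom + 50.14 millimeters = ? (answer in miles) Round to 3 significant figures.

4.80e-5 miles

0.01486 fathom = 1.68864e-5 mi and 50.14 mm = 3.11556e-5 mi.
1.68864e-5 + 3.11556e-5 ≈ 4.80e-5 mi.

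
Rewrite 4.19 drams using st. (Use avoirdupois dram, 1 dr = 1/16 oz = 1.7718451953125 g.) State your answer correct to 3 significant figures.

0.00117 st

1 dr = 0.000279018 st.
So 4.19 × 0.000279018 ≈ 0.00117 st.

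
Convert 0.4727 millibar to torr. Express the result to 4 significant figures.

0.3546 torr

1 mbar = 0.750062 torr.
0.4727 × 0.750062 ≈ 0.3546 torr.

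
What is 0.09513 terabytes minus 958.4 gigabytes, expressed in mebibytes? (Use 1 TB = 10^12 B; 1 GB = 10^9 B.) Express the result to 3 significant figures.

-823000 MiB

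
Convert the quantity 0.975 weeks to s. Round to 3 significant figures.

590000 seconds

1 week = 604800 seconds.
Thus 0.975 × 604800 ≈ 590000 s.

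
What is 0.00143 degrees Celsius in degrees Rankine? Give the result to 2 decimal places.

491.67 °R

°R = (°C + 273.15) × 9/5.
Applying the formula gives 491.67 °R.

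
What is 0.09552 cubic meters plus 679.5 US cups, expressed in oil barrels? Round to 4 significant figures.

1.612 oil barrels

0.09552 m³ = 0.600803 bbl and 679.5 US cup = 1.01116 bbl.
0.600803 + 1.01116 ≈ 1.612 bbl.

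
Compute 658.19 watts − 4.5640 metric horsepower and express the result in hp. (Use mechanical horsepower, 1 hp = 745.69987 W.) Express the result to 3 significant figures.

-3.62 hp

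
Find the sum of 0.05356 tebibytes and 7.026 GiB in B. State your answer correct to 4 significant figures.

6.643 × 10^10 B

0.05356 TiB = 5.88898 × 10^10 B and 7.026 GiB = 7.54411 × 10^9 B.
5.88898 × 10^10 + 7.54411 × 10^9 ≈ 6.643 × 10^10 B.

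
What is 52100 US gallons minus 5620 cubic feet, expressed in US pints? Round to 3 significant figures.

80500 US pt

52100 US gal = 416800 US pt and 5620 ft³ = 336324 US pt.
416800 − 336324 ≈ 80500 US pt.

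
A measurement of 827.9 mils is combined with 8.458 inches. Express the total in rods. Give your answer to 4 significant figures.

0.04690 rods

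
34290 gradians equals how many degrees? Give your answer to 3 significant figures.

30900 °

1 gradian = 0.900000 °.
So 34290 × 0.900000 ≈ 30900 °.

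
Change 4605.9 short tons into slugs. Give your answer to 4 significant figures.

1 short ton = 62.1619 slugs.
Thus 4605.9 × 62.1619 ≈ 286300 slug.

286300 slugs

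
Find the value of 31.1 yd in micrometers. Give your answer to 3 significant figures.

1 yard = 914400 μm.
So 31.1 × 914400 ≈ 2.84 × 10^7 μm.

2.84 × 10^7 μm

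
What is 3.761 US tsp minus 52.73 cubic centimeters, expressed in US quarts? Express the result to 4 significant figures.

-0.03613 US quarts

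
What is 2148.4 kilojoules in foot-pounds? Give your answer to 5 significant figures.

1.5846e+6 ft·lbf

1 kJ = 737.562 ft·lbf.
So 2148.4 × 737.562 ≈ 1.5846e+6 ft·lbf.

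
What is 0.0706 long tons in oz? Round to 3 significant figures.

2530 oz

1 long ton = 35840.0 oz.
Then 0.0706 × 35840.0 ≈ 2530 oz.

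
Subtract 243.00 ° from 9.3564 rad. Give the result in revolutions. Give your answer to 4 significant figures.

9.3564 rad = 1.48912 rev and 243.00 ° = 0.675000 rev.
1.48912 − 0.675000 ≈ 0.8141 rev.

0.8141 revolutions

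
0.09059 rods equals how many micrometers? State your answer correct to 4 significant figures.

455600 micrometers

1 rod = 5.02920e+6 micrometers.
0.09059 × 5.02920e+6 ≈ 455600 μm.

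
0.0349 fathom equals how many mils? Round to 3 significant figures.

1 fathom = 72000.0 mil.
So 0.0349 × 72000.0 ≈ 2510 mil.

2510 mil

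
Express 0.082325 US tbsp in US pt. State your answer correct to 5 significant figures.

0.0025727 US pints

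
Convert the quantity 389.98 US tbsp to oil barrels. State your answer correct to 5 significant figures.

0.036270 bbl

1 US tbsp = 9.30060 × 10^-5 bbl.
So 389.98 × 9.30060 × 10^-5 ≈ 0.036270 bbl.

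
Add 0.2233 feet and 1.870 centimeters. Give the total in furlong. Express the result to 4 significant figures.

0.0004313 furlongs

0.2233 ft = 0.000338333 furlong and 1.870 cm = 9.29571 × 10^-5 furlong.
0.000338333 + 9.29571 × 10^-5 ≈ 0.0004313 furlong.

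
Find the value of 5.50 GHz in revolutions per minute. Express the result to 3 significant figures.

3.30 × 10^11 revolutions per minute

1 gigahertz = 6.00000 × 10^10 revolutions per minute.
Then 5.50 × 6.00000 × 10^10 ≈ 3.30 × 10^11 rpm.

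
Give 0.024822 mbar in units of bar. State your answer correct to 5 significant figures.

2.4822e-5 bar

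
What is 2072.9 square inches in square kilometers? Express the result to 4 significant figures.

1 square inch = 6.45160e-10 km².
So 2072.9 × 6.45160e-10 ≈ 1.337e-6 km².

1.337e-6 km²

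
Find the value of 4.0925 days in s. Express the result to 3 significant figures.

1 d = 86400.0 s.
Then 4.0925 × 86400.0 ≈ 354000 s.

354000 seconds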